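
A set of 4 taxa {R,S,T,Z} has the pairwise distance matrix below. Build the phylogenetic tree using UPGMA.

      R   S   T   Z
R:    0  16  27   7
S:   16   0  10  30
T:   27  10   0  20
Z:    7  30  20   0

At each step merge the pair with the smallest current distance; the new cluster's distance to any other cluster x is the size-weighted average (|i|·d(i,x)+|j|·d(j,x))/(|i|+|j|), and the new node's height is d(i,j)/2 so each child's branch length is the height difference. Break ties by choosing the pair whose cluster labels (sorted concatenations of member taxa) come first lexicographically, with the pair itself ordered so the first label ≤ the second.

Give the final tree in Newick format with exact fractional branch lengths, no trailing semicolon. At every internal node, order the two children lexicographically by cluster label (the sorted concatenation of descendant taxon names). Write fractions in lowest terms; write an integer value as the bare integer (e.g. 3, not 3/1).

step 1: merge (R,Z) at d=7; branch lengths R→7/2, Z→7/2; new cluster RZ
  updated: d(RZ,S)=23, d(RZ,T)=47/2
step 2: merge (S,T) at d=10; branch lengths S→5, T→5; new cluster ST
  updated: d(RZ,ST)=93/4
step 3: merge (RZ,ST) at d=93/4; branch lengths RZ→65/8, ST→53/8; new cluster RSTZ
final tree: ((R:7/2,Z:7/2):65/8,(S:5,T:5):53/8)
total length: 127/4

((R:7/2,Z:7/2):65/8,(S:5,T:5):53/8)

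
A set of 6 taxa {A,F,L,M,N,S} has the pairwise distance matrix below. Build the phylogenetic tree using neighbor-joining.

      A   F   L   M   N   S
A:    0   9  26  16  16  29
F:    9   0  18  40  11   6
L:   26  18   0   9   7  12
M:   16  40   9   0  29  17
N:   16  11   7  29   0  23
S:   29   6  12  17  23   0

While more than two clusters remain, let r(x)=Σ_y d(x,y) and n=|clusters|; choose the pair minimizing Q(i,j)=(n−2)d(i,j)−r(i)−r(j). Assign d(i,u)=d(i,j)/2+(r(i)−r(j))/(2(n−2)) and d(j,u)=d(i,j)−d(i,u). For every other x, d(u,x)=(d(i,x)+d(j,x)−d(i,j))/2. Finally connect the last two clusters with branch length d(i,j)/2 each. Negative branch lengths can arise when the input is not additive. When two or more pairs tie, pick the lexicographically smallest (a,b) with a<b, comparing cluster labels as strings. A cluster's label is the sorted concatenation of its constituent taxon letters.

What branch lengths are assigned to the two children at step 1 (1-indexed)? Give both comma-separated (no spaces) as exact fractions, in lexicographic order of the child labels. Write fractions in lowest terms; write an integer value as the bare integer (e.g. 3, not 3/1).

21/8,27/8

step 1: merge (F,S) at d=6, Q=-147; branch lengths F→21/8, S→27/8; new cluster FS
  updated: d(A,FS)=16, d(FS,L)=12, d(FS,M)=51/2, d(FS,N)=14
step 2: merge (L,M) at d=9, Q=-213/2; branch lengths L→1/4, M→35/4; new cluster LM
  updated: d(A,LM)=33/2, d(FS,LM)=57/4, d(LM,N)=27/2
step 3: merge (A,FS) at d=16, Q=-243/4; branch lengths A→145/16, FS→111/16; new cluster AFS
  updated: d(AFS,LM)=59/8, d(AFS,N)=7
step 4: merge (AFS,LM) at d=59/8, Q=-223/8; branch lengths AFS→7/16, LM→111/16; new cluster AFLMS
  updated: d(AFLMS,N)=105/16
step 5: merge (AFLMS,N) at d=105/16; branch lengths AFLMS→105/32, N→105/32; new cluster AFLMNS
final tree: (((A:145/16,(F:21/8,S:27/8):111/16):7/16,(L:1/4,M:35/4):111/16):105/32,N:105/32)
total length: 719/16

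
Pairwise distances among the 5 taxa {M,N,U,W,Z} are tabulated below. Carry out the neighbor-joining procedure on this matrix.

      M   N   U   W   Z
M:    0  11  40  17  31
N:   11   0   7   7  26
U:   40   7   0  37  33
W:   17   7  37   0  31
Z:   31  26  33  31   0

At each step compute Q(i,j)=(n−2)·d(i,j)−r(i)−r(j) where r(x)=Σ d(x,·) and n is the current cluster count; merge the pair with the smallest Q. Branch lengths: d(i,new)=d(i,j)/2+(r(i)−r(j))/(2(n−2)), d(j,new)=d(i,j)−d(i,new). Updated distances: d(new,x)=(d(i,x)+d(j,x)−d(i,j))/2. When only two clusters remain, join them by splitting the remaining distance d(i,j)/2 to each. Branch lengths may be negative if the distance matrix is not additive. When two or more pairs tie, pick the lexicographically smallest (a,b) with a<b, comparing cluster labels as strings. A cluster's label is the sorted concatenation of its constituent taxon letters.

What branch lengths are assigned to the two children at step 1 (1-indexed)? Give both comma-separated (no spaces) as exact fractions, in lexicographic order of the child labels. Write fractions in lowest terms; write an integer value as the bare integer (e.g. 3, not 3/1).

iteration 1: select N,U (d=7, Q=-147); attach at lengths (-15/2, 29/2); label the merged cluster NU
  updated: d(M,NU)=22, d(NU,W)=37/2, d(NU,Z)=26
iteration 2: select M,W (d=17, Q=-205/2); attach at lengths (75/8, 61/8); label the merged cluster MW
  updated: d(MW,NU)=47/4, d(MW,Z)=45/2
iteration 3: select MW,NU (d=47/4, Q=-241/4); attach at lengths (33/8, 61/8); label the merged cluster MNUW
  updated: d(MNUW,Z)=147/8
iteration 4: select MNUW,Z (d=147/8); attach at lengths (147/16, 147/16); label the merged cluster MNUWZ
final tree: (((M:75/8,W:61/8):33/8,(N:-15/2,U:29/2):61/8):147/16,Z:147/16)
total length: 433/8

-15/2,29/2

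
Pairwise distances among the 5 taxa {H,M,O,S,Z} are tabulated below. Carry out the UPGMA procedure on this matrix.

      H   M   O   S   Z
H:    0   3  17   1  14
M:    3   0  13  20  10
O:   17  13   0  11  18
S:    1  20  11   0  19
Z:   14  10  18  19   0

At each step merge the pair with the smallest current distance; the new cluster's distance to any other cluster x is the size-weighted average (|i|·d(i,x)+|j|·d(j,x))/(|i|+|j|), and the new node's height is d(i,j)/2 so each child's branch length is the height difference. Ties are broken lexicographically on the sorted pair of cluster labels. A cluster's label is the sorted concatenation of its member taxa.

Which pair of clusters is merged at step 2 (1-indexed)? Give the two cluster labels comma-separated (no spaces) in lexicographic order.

step 1: merge (H,S) at d=1; branch lengths H→1/2, S→1/2; new cluster HS
  updated: d(HS,M)=23/2, d(HS,O)=14, d(HS,Z)=33/2
step 2: merge (M,Z) at d=10; branch lengths M→5, Z→5; new cluster MZ
  updated: d(HS,MZ)=14, d(MZ,O)=31/2
step 3: merge (HS,MZ) at d=14; branch lengths HS→13/2, MZ→2; new cluster HMSZ
  updated: d(HMSZ,O)=59/4
step 4: merge (HMSZ,O) at d=59/4; branch lengths HMSZ→3/8, O→59/8; new cluster HMOSZ
final tree: (((H:1/2,S:1/2):13/2,(M:5,Z:5):2):3/8,O:59/8)
total length: 109/4

M,Z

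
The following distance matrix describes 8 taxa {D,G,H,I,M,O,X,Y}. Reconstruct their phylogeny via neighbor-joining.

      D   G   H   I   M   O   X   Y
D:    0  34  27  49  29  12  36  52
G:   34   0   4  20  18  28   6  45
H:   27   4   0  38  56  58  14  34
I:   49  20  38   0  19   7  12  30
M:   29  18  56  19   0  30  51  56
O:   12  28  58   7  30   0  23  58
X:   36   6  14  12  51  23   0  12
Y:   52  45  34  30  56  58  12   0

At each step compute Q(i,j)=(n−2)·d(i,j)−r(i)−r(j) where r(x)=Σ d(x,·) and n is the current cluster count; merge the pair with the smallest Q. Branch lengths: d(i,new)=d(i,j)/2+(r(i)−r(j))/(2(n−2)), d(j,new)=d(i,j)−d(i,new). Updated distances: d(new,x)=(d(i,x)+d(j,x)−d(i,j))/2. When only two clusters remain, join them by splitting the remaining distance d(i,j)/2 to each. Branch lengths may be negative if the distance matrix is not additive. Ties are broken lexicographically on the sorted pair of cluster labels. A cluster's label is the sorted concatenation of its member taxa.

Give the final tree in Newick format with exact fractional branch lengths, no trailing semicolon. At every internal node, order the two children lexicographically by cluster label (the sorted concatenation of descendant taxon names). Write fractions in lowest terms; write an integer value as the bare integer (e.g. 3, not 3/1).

iteration 1: select D,O (d=12, Q=-383); attach at lengths (95/12, 49/12); label the merged cluster DO
  updated: d(DO,G)=25, d(DO,H)=73/2, d(DO,I)=22, d(DO,M)=47/2, d(DO,X)=47/2, d(DO,Y)=49
iteration 2: select DO,M (d=47/2, Q=-571/2); attach at lengths (147/20, 323/20); label the merged cluster DMO
  updated: d(DMO,G)=39/4, d(DMO,H)=69/2, d(DMO,I)=35/4, d(DMO,X)=51/2, d(DMO,Y)=163/4
iteration 3: select G,H (d=4, Q=-773/4); attach at lengths (-95/32, 223/32); label the merged cluster GH
  updated: d(DMO,GH)=161/8, d(GH,I)=27, d(GH,X)=8, d(GH,Y)=75/2
iteration 4: select DMO,I (d=35/4, Q=-1173/8); attach at lengths (349/48, 71/48); label the merged cluster DIMO
  updated: d(DIMO,GH)=307/16, d(DIMO,X)=115/8, d(DIMO,Y)=31
iteration 5: select DIMO,GH (d=307/16, Q=-727/8); attach at lengths (153/16, 77/8); label the merged cluster DGHIMO
  updated: d(DGHIMO,X)=51/32, d(DGHIMO,Y)=789/32
iteration 6: select DGHIMO,X (d=51/32, Q=-153/4); attach at lengths (57/8, -177/32); label the merged cluster DGHIMOX
  updated: d(DGHIMOX,Y)=561/32
iteration 7: select DGHIMOX,Y (d=561/32); attach at lengths (561/64, 561/64); label the merged cluster DGHIMOXY
final tree: ((((((D:95/12,O:49/12):147/20,M:323/20):349/48,I:71/48):153/16,(G:-95/32,H:223/32):77/8):57/8,X:-177/32):561/64,Y:561/64)
total length: 1385/16

((((((D:95/12,O:49/12):147/20,M:323/20):349/48,I:71/48):153/16,(G:-95/32,H:223/32):77/8):57/8,X:-177/32):561/64,Y:561/64)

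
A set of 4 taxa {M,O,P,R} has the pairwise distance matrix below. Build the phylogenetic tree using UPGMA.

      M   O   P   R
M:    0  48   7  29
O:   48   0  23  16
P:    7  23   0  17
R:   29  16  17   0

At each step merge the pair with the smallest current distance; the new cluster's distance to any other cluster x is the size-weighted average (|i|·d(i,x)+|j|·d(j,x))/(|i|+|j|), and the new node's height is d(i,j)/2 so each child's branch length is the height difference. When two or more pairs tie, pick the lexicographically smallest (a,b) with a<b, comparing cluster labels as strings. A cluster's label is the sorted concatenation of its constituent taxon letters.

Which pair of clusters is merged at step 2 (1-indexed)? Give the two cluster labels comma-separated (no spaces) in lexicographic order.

O,R

1. join M+P (d=7) ⇒ MP; edges |M|=7/2, |P|=7/2
  updated: d(MP,O)=71/2, d(MP,R)=23
2. join O+R (d=16) ⇒ OR; edges |O|=8, |R|=8
  updated: d(MP,OR)=117/4
3. join MP+OR (d=117/4) ⇒ MOPR; edges |MP|=89/8, |OR|=53/8
final tree: ((M:7/2,P:7/2):89/8,(O:8,R:8):53/8)
total length: 163/4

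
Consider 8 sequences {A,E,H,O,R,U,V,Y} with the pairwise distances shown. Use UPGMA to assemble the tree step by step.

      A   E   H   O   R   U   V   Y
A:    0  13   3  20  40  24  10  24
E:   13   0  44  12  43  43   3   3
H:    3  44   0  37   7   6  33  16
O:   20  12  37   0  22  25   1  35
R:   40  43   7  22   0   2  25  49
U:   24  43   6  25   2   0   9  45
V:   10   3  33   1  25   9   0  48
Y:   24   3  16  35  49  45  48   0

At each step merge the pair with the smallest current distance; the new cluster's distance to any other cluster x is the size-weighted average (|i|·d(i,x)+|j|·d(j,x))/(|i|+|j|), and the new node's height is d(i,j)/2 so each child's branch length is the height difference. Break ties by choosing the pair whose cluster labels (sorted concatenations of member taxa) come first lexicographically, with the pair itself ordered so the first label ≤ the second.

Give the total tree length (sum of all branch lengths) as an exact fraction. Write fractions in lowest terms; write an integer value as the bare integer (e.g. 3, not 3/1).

step 1: merge (O,V) at d=1; branch lengths O→1/2, V→1/2; new cluster OV
  updated: d(A,OV)=15, d(E,OV)=15/2, d(H,OV)=35, d(OV,R)=47/2, d(OV,U)=17, d(OV,Y)=83/2
step 2: merge (R,U) at d=2; branch lengths R→1, U→1; new cluster RU
  updated: d(A,RU)=32, d(E,RU)=43, d(H,RU)=13/2, d(OV,RU)=81/4, d(RU,Y)=47
step 3: merge (A,H) at d=3; branch lengths A→3/2, H→3/2; new cluster AH
  updated: d(AH,E)=57/2, d(AH,OV)=25, d(AH,RU)=77/4, d(AH,Y)=20
step 4: merge (E,Y) at d=3; branch lengths E→3/2, Y→3/2; new cluster EY
  updated: d(AH,EY)=97/4, d(EY,OV)=49/2, d(EY,RU)=45
step 5: merge (AH,RU) at d=77/4; branch lengths AH→65/8, RU→69/8; new cluster AHRU
  updated: d(AHRU,EY)=277/8, d(AHRU,OV)=181/8
step 6: merge (AHRU,OV) at d=181/8; branch lengths AHRU→27/16, OV→173/16; new cluster AHORUV
  updated: d(AHORUV,EY)=125/4
step 7: merge (AHORUV,EY) at d=125/4; branch lengths AHORUV→69/16, EY→113/8; new cluster AEHORUVY
final tree: ((((A:3/2,H:3/2):65/8,(R:1,U:1):69/8):27/16,(O:1/2,V:1/2):173/16):69/16,(E:3/2,Y:3/2):113/8)
total length: 907/16

907/16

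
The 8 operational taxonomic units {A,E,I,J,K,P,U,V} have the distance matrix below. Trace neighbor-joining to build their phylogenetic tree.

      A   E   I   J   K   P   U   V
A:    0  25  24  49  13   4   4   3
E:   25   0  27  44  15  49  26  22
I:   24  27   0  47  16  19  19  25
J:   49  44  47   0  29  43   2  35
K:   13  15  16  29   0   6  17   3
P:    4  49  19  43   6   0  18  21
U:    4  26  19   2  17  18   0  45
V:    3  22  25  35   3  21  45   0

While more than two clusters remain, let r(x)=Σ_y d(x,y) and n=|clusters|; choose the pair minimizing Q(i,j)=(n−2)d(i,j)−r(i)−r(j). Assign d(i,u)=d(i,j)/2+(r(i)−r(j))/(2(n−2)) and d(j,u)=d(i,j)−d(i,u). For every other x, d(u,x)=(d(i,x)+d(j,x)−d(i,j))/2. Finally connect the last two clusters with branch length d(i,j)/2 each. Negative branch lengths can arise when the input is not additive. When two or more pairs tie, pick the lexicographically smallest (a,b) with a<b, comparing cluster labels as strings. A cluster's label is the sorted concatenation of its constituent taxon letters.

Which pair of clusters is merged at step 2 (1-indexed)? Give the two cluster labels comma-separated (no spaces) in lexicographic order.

iteration 1: select J,U (d=2, Q=-368); attach at lengths (65/6, -53/6); label the merged cluster JU
  updated: d(A,JU)=51/2, d(E,JU)=34, d(I,JU)=32, d(JU,K)=22, d(JU,P)=59/2, d(JU,V)=39
iteration 2: select A,P (d=4, Q=-203); attach at lengths (-7/5, 27/5); label the merged cluster AP
  updated: d(AP,E)=35, d(AP,I)=39/2, d(AP,JU)=51/2, d(AP,K)=15/2, d(AP,V)=10
iteration 3: select AP,V (d=10, Q=-313/2); attach at lengths (77/16, 83/16); label the merged cluster APV
  updated: d(APV,E)=47/2, d(APV,I)=69/4, d(APV,JU)=109/4, d(APV,K)=1/4
iteration 4: select APV,K (d=1/4, Q=-483/4); attach at lengths (21/8, -19/8); label the merged cluster AKPV
  updated: d(AKPV,E)=153/8, d(AKPV,I)=33/2, d(AKPV,JU)=49/2
iteration 5: select AKPV,I (d=33/2, Q=-821/8); attach at lengths (141/32, 387/32); label the merged cluster AIKPV
  updated: d(AIKPV,E)=237/16, d(AIKPV,JU)=20
iteration 6: select AIKPV,E (d=237/16, Q=-1101/16); attach at lengths (13/32, 461/32); label the merged cluster AEIKPV
  updated: d(AEIKPV,JU)=627/32
iteration 7: select AEIKPV,JU (d=627/32); attach at lengths (627/64, 627/64); label the merged cluster AEIJKPUV
final tree: ((((((A:-7/5,P:27/5):77/16,V:83/16):21/8,K:-19/8):141/32,I:387/32):13/32,E:461/32):627/64,(J:65/6,U:-53/6):627/64)
total length: 2149/32

A,P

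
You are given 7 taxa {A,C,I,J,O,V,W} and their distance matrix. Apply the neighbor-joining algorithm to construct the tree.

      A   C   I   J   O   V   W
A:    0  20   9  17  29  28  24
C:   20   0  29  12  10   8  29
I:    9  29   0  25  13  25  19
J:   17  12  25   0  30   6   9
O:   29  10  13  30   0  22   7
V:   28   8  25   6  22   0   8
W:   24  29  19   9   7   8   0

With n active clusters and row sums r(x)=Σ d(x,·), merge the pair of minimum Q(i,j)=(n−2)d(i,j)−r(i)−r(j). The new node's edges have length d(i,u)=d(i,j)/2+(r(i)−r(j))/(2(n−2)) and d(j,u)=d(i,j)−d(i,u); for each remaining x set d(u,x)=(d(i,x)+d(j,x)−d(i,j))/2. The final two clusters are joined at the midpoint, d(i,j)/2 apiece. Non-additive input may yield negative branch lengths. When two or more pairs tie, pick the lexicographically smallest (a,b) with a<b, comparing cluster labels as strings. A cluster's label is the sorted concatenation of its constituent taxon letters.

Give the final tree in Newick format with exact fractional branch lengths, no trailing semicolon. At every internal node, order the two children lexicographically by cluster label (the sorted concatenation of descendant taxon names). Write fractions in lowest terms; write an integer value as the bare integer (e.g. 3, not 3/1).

(((((A:26/5,I:19/5):73/8,(O:87/16,W:25/16):33/8):45/8,C:23/4):5/4,J:31/8):17/16,V:17/16)

1. join A+I (d=9, Q=-202) ⇒ AI; edges |A|=26/5, |I|=19/5
  updated: d(AI,C)=20, d(AI,J)=33/2, d(AI,O)=33/2, d(AI,V)=22, d(AI,W)=17
2. join O+W (d=7, Q=-255/2) ⇒ OW; edges |O|=87/16, |W|=25/16
  updated: d(AI,OW)=53/4, d(C,OW)=16, d(J,OW)=16, d(OW,V)=23/2
3. join AI+OW (d=53/4, Q=-355/4) ⇒ AIOW; edges |AI|=73/8, |OW|=33/8
  updated: d(AIOW,C)=91/8, d(AIOW,J)=77/8, d(AIOW,V)=81/8
4. join AIOW+C (d=91/8, Q=-159/4) ⇒ ACIOW; edges |AIOW|=45/8, |C|=23/4
  updated: d(ACIOW,J)=41/8, d(ACIOW,V)=27/8
5. join ACIOW+J (d=41/8, Q=-29/2) ⇒ ACIJOW; edges |ACIOW|=5/4, |J|=31/8
  updated: d(ACIJOW,V)=17/8
6. join ACIJOW+V (d=17/8) ⇒ ACIJOVW; edges |ACIJOW|=17/16, |V|=17/16
final tree: (((((A:26/5,I:19/5):73/8,(O:87/16,W:25/16):33/8):45/8,C:23/4):5/4,J:31/8):17/16,V:17/16)
total length: 383/8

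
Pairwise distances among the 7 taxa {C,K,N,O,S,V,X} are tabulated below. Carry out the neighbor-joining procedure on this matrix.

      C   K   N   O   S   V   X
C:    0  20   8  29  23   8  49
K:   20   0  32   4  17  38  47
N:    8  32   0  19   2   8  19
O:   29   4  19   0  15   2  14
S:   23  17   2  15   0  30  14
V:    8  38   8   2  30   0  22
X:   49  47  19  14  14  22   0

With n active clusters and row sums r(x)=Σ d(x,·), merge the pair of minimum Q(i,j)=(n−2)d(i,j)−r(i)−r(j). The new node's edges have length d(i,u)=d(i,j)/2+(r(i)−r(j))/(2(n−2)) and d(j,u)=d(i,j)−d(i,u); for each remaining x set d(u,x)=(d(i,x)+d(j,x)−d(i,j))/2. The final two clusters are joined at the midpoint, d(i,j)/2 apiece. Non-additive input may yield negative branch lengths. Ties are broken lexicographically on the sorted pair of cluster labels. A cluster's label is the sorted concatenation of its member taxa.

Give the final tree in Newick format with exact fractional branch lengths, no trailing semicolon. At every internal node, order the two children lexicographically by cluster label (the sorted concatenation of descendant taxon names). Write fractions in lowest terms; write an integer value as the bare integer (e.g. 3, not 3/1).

iteration 1: select K,O (d=4, Q=-221); attach at lengths (19/2, -11/2); label the merged cluster KO
  updated: d(C,KO)=45/2, d(KO,N)=47/2, d(KO,S)=14, d(KO,V)=18, d(KO,X)=57/2
iteration 2: select C,V (d=8, Q=-329/2); attach at lengths (113/16, 15/16); label the merged cluster CV
  updated: d(CV,KO)=65/4, d(CV,N)=4, d(CV,S)=45/2, d(CV,X)=63/2
iteration 3: select CV,N (d=4, Q=-443/4); attach at lengths (151/24, -55/24); label the merged cluster CNV
  updated: d(CNV,KO)=143/8, d(CNV,S)=41/4, d(CNV,X)=93/4
iteration 4: select CNV,KO (d=143/8, Q=-76); attach at lengths (107/16, 179/16); label the merged cluster CKNOV
  updated: d(CKNOV,S)=51/16, d(CKNOV,X)=271/16
iteration 5: select CKNOV,S (d=51/16, Q=-273/8); attach at lengths (49/16, 1/8); label the merged cluster CKNOSV
  updated: d(CKNOSV,X)=111/8
iteration 6: select CKNOSV,X (d=111/8); attach at lengths (111/16, 111/16); label the merged cluster CKNOSVX
final tree: (((((C:113/16,V:15/16):151/24,N:-55/24):107/16,(K:19/2,O:-11/2):179/16):49/16,S:1/8):111/16,X:111/16)
total length: 815/16

(((((C:113/16,V:15/16):151/24,N:-55/24):107/16,(K:19/2,O:-11/2):179/16):49/16,S:1/8):111/16,X:111/16)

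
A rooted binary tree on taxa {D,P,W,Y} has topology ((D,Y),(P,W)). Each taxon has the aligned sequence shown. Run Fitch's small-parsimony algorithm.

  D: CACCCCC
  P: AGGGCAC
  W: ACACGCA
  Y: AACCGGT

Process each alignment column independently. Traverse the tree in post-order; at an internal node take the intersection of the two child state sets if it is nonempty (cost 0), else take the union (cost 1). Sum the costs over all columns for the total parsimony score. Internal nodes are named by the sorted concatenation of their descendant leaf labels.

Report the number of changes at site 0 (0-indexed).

1

site 0, node DY: D={C} ∪ Y={A} → {A,C} (+1)
site 0, node PW: P={A} ∩ W={A} → {A} (+0)
site 0, node DPWY: DY={A,C} ∩ PW={A} → {A} (+0)
site 1, node DY: D={A} ∩ Y={A} → {A} (+0)
site 1, node PW: P={G} ∪ W={C} → {C,G} (+1)
site 1, node DPWY: DY={A} ∪ PW={C,G} → {A,C,G} (+1)
site 2, node DY: D={C} ∩ Y={C} → {C} (+0)
site 2, node PW: P={G} ∪ W={A} → {A,G} (+1)
site 2, node DPWY: DY={C} ∪ PW={A,G} → {A,C,G} (+1)
site 3, node DY: D={C} ∩ Y={C} → {C} (+0)
site 3, node PW: P={G} ∪ W={C} → {C,G} (+1)
site 3, node DPWY: DY={C} ∩ PW={C,G} → {C} (+0)
site 4, node DY: D={C} ∪ Y={G} → {C,G} (+1)
site 4, node PW: P={C} ∪ W={G} → {C,G} (+1)
site 4, node DPWY: DY={C,G} ∩ PW={C,G} → {C,G} (+0)
site 5, node DY: D={C} ∪ Y={G} → {C,G} (+1)
site 5, node PW: P={A} ∪ W={C} → {A,C} (+1)
site 5, node DPWY: DY={C,G} ∩ PW={A,C} → {C} (+0)
site 6, node DY: D={C} ∪ Y={T} → {C,T} (+1)
site 6, node PW: P={C} ∪ W={A} → {A,C} (+1)
site 6, node DPWY: DY={C,T} ∩ PW={A,C} → {C} (+0)
per-site changes: [1, 2, 2, 1, 2, 2, 2]; total = 12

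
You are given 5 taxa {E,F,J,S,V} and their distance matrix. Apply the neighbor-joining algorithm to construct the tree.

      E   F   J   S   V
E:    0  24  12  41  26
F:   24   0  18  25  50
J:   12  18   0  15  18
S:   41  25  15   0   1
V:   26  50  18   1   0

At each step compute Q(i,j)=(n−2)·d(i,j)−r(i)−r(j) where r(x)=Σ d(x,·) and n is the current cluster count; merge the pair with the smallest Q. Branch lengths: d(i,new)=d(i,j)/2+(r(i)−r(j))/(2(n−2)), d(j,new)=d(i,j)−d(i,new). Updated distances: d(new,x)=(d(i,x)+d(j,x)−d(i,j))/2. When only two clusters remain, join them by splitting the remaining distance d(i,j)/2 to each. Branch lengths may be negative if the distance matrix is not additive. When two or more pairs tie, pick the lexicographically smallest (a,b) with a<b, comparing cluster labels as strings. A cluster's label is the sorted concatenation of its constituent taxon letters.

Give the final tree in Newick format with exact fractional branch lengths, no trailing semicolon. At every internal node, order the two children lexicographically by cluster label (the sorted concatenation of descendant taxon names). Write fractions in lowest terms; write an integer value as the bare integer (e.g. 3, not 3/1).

(((E:19/2,F:29/2):5,J:-2):9,(S:-5/3,V:8/3):9)

1. join S+V (d=1, Q=-174) ⇒ SV; edges |S|=-5/3, |V|=8/3
  updated: d(E,SV)=33, d(F,SV)=37, d(J,SV)=16
2. join E+F (d=24, Q=-100) ⇒ EF; edges |E|=19/2, |F|=29/2
  updated: d(EF,J)=3, d(EF,SV)=23
3. join EF+J (d=3, Q=-42) ⇒ EFJ; edges |EF|=5, |J|=-2
  updated: d(EFJ,SV)=18
4. join EFJ+SV (d=18) ⇒ EFJSV; edges |EFJ|=9, |SV|=9
final tree: (((E:19/2,F:29/2):5,J:-2):9,(S:-5/3,V:8/3):9)
total length: 46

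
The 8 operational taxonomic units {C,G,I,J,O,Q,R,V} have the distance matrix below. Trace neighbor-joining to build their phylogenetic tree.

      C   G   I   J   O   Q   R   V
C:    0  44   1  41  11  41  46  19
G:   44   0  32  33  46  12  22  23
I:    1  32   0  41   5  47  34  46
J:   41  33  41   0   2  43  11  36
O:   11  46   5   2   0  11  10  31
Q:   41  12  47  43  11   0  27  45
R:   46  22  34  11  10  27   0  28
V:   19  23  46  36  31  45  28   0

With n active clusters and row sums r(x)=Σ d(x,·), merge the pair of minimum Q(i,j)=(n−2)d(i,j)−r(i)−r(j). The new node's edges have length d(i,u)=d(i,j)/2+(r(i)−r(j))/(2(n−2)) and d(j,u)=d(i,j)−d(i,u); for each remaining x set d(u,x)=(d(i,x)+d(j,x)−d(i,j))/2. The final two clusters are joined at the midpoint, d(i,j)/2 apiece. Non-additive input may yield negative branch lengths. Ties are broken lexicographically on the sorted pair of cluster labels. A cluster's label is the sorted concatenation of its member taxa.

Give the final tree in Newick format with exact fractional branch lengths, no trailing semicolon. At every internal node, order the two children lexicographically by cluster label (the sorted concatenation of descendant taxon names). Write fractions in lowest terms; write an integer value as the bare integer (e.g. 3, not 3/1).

(((((C:1/4,I:3/4):111/8,O:-51/8):135/16,(J:17/2,R:5/2):85/16):61/16,(G:26/5,Q:34/5):185/16):263/32,V:263/32)

1. join C+I (d=1, Q=-403) ⇒ CI; edges |C|=1/4, |I|=3/4
  updated: d(CI,G)=75/2, d(CI,J)=81/2, d(CI,O)=15/2, d(CI,Q)=87/2, d(CI,R)=79/2, d(CI,V)=32
2. join G+Q (d=12, Q=-295) ⇒ GQ; edges |G|=26/5, |Q|=34/5
  updated: d(CI,GQ)=69/2, d(GQ,J)=32, d(GQ,O)=45/2, d(GQ,R)=37/2, d(GQ,V)=28
3. join CI+O (d=15/2, Q=-197) ⇒ CIO; edges |CI|=111/8, |O|=-51/8
  updated: d(CIO,GQ)=99/4, d(CIO,J)=35/2, d(CIO,R)=21, d(CIO,V)=111/4
4. join J+R (d=11, Q=-142) ⇒ JR; edges |J|=17/2, |R|=5/2
  updated: d(CIO,JR)=55/4, d(GQ,JR)=79/4, d(JR,V)=53/2
5. join CIO+JR (d=55/4, Q=-395/4) ⇒ CIJOR; edges |CIO|=135/16, |JR|=85/16
  updated: d(CIJOR,GQ)=123/8, d(CIJOR,V)=81/4
6. join CIJOR+GQ (d=123/8, Q=-509/8) ⇒ CGIJOQR; edges |CIJOR|=61/16, |GQ|=185/16
  updated: d(CGIJOQR,V)=263/16
7. join CGIJOQR+V (d=263/16) ⇒ CGIJOQRV; edges |CGIJOQR|=263/32, |V|=263/32
final tree: (((((C:1/4,I:3/4):111/8,O:-51/8):135/16,(J:17/2,R:5/2):85/16):61/16,(G:26/5,Q:34/5):185/16):263/32,V:263/32)
total length: 1233/16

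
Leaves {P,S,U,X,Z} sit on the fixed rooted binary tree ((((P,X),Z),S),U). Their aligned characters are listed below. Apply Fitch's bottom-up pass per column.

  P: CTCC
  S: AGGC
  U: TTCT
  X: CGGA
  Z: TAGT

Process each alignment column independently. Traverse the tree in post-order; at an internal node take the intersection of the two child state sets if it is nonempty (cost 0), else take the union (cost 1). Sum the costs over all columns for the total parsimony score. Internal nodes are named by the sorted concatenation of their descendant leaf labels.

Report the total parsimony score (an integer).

PX@0: {C} ∩ {C} = {C} (intersection, +0)
PXZ@0: {C} ∪ {T} = {C,T} (union, +1)
PSXZ@0: {C,T} ∪ {A} = {A,C,T} (union, +1)
PSUXZ@0: {A,C,T} ∩ {T} = {T} (intersection, +0)
PX@1: {T} ∪ {G} = {G,T} (union, +1)
PXZ@1: {G,T} ∪ {A} = {A,G,T} (union, +1)
PSXZ@1: {A,G,T} ∩ {G} = {G} (intersection, +0)
PSUXZ@1: {G} ∪ {T} = {G,T} (union, +1)
PX@2: {C} ∪ {G} = {C,G} (union, +1)
PXZ@2: {C,G} ∩ {G} = {G} (intersection, +0)
PSXZ@2: {G} ∩ {G} = {G} (intersection, +0)
PSUXZ@2: {G} ∪ {C} = {C,G} (union, +1)
PX@3: {C} ∪ {A} = {A,C} (union, +1)
PXZ@3: {A,C} ∪ {T} = {A,C,T} (union, +1)
PSXZ@3: {A,C,T} ∩ {C} = {C} (intersection, +0)
PSUXZ@3: {C} ∪ {T} = {C,T} (union, +1)
per-site changes: [2, 3, 2, 3]; total = 10

10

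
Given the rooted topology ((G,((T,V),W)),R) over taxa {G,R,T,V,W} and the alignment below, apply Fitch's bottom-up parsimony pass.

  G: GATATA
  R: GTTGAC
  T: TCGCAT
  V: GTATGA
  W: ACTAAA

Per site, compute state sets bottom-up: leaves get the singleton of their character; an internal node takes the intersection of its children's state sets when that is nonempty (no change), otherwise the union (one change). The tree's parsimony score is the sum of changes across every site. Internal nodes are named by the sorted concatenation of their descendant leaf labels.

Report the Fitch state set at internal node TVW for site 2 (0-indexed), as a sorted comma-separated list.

A,G,T

site 0, node TV: T={T} ∪ V={G} → {G,T} (+1)
site 0, node TVW: TV={G,T} ∪ W={A} → {A,G,T} (+1)
site 0, node GTVW: G={G} ∩ TVW={A,G,T} → {G} (+0)
site 0, node GRTVW: GTVW={G} ∩ R={G} → {G} (+0)
site 1, node TV: T={C} ∪ V={T} → {C,T} (+1)
site 1, node TVW: TV={C,T} ∩ W={C} → {C} (+0)
site 1, node GTVW: G={A} ∪ TVW={C} → {A,C} (+1)
site 1, node GRTVW: GTVW={A,C} ∪ R={T} → {A,C,T} (+1)
site 2, node TV: T={G} ∪ V={A} → {A,G} (+1)
site 2, node TVW: TV={A,G} ∪ W={T} → {A,G,T} (+1)
site 2, node GTVW: G={T} ∩ TVW={A,G,T} → {T} (+0)
site 2, node GRTVW: GTVW={T} ∩ R={T} → {T} (+0)
site 3, node TV: T={C} ∪ V={T} → {C,T} (+1)
site 3, node TVW: TV={C,T} ∪ W={A} → {A,C,T} (+1)
site 3, node GTVW: G={A} ∩ TVW={A,C,T} → {A} (+0)
site 3, node GRTVW: GTVW={A} ∪ R={G} → {A,G} (+1)
site 4, node TV: T={A} ∪ V={G} → {A,G} (+1)
site 4, node TVW: TV={A,G} ∩ W={A} → {A} (+0)
site 4, node GTVW: G={T} ∪ TVW={A} → {A,T} (+1)
site 4, node GRTVW: GTVW={A,T} ∩ R={A} → {A} (+0)
site 5, node TV: T={T} ∪ V={A} → {A,T} (+1)
site 5, node TVW: TV={A,T} ∩ W={A} → {A} (+0)
site 5, node GTVW: G={A} ∩ TVW={A} → {A} (+0)
site 5, node GRTVW: GTVW={A} ∪ R={C} → {A,C} (+1)
per-site changes: [2, 3, 2, 3, 2, 2]; total = 14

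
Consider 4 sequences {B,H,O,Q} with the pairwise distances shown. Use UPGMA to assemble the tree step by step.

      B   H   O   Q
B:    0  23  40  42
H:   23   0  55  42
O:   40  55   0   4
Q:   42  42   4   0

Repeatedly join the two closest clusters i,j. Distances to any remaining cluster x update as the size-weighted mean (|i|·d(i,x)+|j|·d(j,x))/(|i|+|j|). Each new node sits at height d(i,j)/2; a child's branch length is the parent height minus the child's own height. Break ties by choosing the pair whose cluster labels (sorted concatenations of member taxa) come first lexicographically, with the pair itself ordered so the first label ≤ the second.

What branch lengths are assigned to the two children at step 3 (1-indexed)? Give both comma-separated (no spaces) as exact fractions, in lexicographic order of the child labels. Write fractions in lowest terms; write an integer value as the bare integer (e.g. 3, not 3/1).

1. join O+Q (d=4) ⇒ OQ; edges |O|=2, |Q|=2
  updated: d(B,OQ)=41, d(H,OQ)=97/2
2. join B+H (d=23) ⇒ BH; edges |B|=23/2, |H|=23/2
  updated: d(BH,OQ)=179/4
3. join BH+OQ (d=179/4) ⇒ BHOQ; edges |BH|=87/8, |OQ|=163/8
final tree: ((B:23/2,H:23/2):87/8,(O:2,Q:2):163/8)
total length: 233/4

87/8,163/8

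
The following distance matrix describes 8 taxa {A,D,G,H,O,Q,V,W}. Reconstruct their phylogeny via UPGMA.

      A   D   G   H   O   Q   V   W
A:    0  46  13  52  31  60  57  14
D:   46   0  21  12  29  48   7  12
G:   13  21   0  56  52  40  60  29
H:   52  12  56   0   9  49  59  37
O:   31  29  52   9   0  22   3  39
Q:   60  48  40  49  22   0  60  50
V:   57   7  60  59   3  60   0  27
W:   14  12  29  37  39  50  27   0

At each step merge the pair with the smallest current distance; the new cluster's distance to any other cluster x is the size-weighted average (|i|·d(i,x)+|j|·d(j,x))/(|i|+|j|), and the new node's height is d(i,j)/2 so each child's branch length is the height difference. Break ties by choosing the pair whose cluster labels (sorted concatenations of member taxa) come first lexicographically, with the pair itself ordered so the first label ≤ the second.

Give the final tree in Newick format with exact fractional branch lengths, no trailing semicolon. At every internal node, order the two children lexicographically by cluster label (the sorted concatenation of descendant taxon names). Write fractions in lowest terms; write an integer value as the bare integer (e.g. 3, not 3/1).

((((A:13/2,G:13/2):17/4,W:43/4):29/3,((D:6,H:6):7,(O:3/2,V:3/2):23/2):89/12):37/12,Q:47/2)

step 1: merge (O,V) at d=3; branch lengths O→3/2, V→3/2; new cluster OV
  updated: d(A,OV)=44, d(D,OV)=18, d(G,OV)=56, d(H,OV)=34, d(OV,Q)=41, d(OV,W)=33
step 2: merge (D,H) at d=12; branch lengths D→6, H→6; new cluster DH
  updated: d(A,DH)=49, d(DH,G)=77/2, d(DH,OV)=26, d(DH,Q)=97/2, d(DH,W)=49/2
step 3: merge (A,G) at d=13; branch lengths A→13/2, G→13/2; new cluster AG
  updated: d(AG,DH)=175/4, d(AG,OV)=50, d(AG,Q)=50, d(AG,W)=43/2
step 4: merge (AG,W) at d=43/2; branch lengths AG→17/4, W→43/4; new cluster AGW
  updated: d(AGW,DH)=112/3, d(AGW,OV)=133/3, d(AGW,Q)=50
step 5: merge (DH,OV) at d=26; branch lengths DH→7, OV→23/2; new cluster DHOV
  updated: d(AGW,DHOV)=245/6, d(DHOV,Q)=179/4
step 6: merge (AGW,DHOV) at d=245/6; branch lengths AGW→29/3, DHOV→89/12; new cluster ADGHOVW
  updated: d(ADGHOVW,Q)=47
step 7: merge (ADGHOVW,Q) at d=47; branch lengths ADGHOVW→37/12, Q→47/2; new cluster ADGHOQVW
final tree: ((((A:13/2,G:13/2):17/4,W:43/4):29/3,((D:6,H:6):7,(O:3/2,V:3/2):23/2):89/12):37/12,Q:47/2)
total length: 631/6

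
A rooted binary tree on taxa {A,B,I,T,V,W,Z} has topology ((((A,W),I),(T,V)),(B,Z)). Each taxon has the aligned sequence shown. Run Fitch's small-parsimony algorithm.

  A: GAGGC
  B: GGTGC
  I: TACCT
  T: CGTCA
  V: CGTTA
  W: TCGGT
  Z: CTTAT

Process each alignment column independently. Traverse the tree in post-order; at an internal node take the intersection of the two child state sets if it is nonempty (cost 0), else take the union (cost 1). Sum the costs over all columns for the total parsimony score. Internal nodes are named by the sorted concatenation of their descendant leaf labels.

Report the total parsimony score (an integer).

AW@0: {G} ∪ {T} = {G,T} (union, +1)
AIW@0: {G,T} ∩ {T} = {T} (intersection, +0)
TV@0: {C} ∩ {C} = {C} (intersection, +0)
AITVW@0: {T} ∪ {C} = {C,T} (union, +1)
BZ@0: {G} ∪ {C} = {C,G} (union, +1)
ABITVWZ@0: {C,T} ∩ {C,G} = {C} (intersection, +0)
AW@1: {A} ∪ {C} = {A,C} (union, +1)
AIW@1: {A,C} ∩ {A} = {A} (intersection, +0)
TV@1: {G} ∩ {G} = {G} (intersection, +0)
AITVW@1: {A} ∪ {G} = {A,G} (union, +1)
BZ@1: {G} ∪ {T} = {G,T} (union, +1)
ABITVWZ@1: {A,G} ∩ {G,T} = {G} (intersection, +0)
AW@2: {G} ∩ {G} = {G} (intersection, +0)
AIW@2: {G} ∪ {C} = {C,G} (union, +1)
TV@2: {T} ∩ {T} = {T} (intersection, +0)
AITVW@2: {C,G} ∪ {T} = {C,G,T} (union, +1)
BZ@2: {T} ∩ {T} = {T} (intersection, +0)
ABITVWZ@2: {C,G,T} ∩ {T} = {T} (intersection, +0)
AW@3: {G} ∩ {G} = {G} (intersection, +0)
AIW@3: {G} ∪ {C} = {C,G} (union, +1)
TV@3: {C} ∪ {T} = {C,T} (union, +1)
AITVW@3: {C,G} ∩ {C,T} = {C} (intersection, +0)
BZ@3: {G} ∪ {A} = {A,G} (union, +1)
ABITVWZ@3: {C} ∪ {A,G} = {A,C,G} (union, +1)
AW@4: {C} ∪ {T} = {C,T} (union, +1)
AIW@4: {C,T} ∩ {T} = {T} (intersection, +0)
TV@4: {A} ∩ {A} = {A} (intersection, +0)
AITVW@4: {T} ∪ {A} = {A,T} (union, +1)
BZ@4: {C} ∪ {T} = {C,T} (union, +1)
ABITVWZ@4: {A,T} ∩ {C,T} = {T} (intersection, +0)
per-site changes: [3, 3, 2, 4, 3]; total = 15

15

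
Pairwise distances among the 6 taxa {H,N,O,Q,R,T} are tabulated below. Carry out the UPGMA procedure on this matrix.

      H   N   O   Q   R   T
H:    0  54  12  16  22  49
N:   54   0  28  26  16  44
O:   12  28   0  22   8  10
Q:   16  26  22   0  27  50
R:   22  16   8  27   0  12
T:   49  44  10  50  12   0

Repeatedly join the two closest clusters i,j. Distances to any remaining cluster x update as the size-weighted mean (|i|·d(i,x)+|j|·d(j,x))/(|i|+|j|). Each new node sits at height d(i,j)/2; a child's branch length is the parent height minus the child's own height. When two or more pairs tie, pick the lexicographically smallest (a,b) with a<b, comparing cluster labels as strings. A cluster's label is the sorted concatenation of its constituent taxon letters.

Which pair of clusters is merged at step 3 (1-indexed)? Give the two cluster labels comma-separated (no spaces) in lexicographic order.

1. join O+R (d=8) ⇒ OR; edges |O|=4, |R|=4
  updated: d(H,OR)=17, d(N,OR)=22, d(OR,Q)=49/2, d(OR,T)=11
2. join OR+T (d=11) ⇒ ORT; edges |OR|=3/2, |T|=11/2
  updated: d(H,ORT)=83/3, d(N,ORT)=88/3, d(ORT,Q)=33
3. join H+Q (d=16) ⇒ HQ; edges |H|=8, |Q|=8
  updated: d(HQ,N)=40, d(HQ,ORT)=91/3
4. join N+ORT (d=88/3) ⇒ NORT; edges |N|=44/3, |ORT|=55/6
  updated: d(HQ,NORT)=131/4
5. join HQ+NORT (d=131/4) ⇒ HNOQRT; edges |HQ|=67/8, |NORT|=41/24
final tree: ((H:8,Q:8):67/8,(N:44/3,((O:4,R:4):3/2,T:11/2):55/6):41/24)
total length: 779/12

H,Q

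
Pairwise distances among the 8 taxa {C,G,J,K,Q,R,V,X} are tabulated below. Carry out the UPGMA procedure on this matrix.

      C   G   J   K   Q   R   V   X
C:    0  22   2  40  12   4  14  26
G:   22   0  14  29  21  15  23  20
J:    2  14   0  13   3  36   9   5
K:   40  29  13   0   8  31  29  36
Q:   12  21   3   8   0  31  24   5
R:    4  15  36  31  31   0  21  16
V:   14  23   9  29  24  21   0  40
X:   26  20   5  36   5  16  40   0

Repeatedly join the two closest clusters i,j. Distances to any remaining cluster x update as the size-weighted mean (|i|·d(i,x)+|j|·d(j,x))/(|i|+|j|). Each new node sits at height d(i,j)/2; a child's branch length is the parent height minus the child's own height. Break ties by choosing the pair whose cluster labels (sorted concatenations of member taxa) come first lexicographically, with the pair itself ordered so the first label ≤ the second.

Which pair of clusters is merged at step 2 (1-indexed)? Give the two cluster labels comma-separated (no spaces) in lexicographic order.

Q,X

1. join C+J (d=2) ⇒ CJ; edges |C|=1, |J|=1
  updated: d(CJ,G)=18, d(CJ,K)=53/2, d(CJ,Q)=15/2, d(CJ,R)=20, d(CJ,V)=23/2, d(CJ,X)=31/2
2. join Q+X (d=5) ⇒ QX; edges |Q|=5/2, |X|=5/2
  updated: d(CJ,QX)=23/2, d(G,QX)=41/2, d(K,QX)=22, d(QX,R)=47/2, d(QX,V)=32
3. join CJ+QX (d=23/2) ⇒ CJQX; edges |CJ|=19/4, |QX|=13/4
  updated: d(CJQX,G)=77/4, d(CJQX,K)=97/4, d(CJQX,R)=87/4, d(CJQX,V)=87/4
4. join G+R (d=15) ⇒ GR; edges |G|=15/2, |R|=15/2
  updated: d(CJQX,GR)=41/2, d(GR,K)=30, d(GR,V)=22
5. join CJQX+GR (d=41/2) ⇒ CGJQRX; edges |CJQX|=9/2, |GR|=11/4
  updated: d(CGJQRX,K)=157/6, d(CGJQRX,V)=131/6
6. join CGJQRX+V (d=131/6) ⇒ CGJQRVX; edges |CGJQRX|=2/3, |V|=131/12
  updated: d(CGJQRVX,K)=186/7
7. join CGJQRVX+K (d=186/7) ⇒ CGJKQRVX; edges |CGJQRVX|=199/84, |K|=93/7
final tree: (((((C:1,J:1):19/4,(Q:5/2,X:5/2):13/4):9/2,(G:15/2,R:15/2):11/4):2/3,V:131/12):199/84,K:93/7)
total length: 5417/84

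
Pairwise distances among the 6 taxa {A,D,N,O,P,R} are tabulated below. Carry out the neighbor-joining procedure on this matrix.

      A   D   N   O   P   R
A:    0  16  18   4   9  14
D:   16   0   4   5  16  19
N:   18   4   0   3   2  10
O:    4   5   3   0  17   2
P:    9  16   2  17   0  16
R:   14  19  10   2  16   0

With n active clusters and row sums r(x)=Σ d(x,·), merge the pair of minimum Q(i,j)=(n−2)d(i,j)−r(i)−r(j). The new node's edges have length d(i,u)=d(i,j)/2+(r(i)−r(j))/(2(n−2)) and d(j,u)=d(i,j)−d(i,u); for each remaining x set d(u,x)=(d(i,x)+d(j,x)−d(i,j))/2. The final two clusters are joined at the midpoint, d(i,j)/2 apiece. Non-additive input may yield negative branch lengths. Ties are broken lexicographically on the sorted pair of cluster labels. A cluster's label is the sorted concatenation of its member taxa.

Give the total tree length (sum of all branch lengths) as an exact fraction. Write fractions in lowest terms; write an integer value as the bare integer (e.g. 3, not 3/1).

1. join N+P (d=2, Q=-89) ⇒ NP; edges |N|=-15/8, |P|=31/8
  updated: d(A,NP)=25/2, d(D,NP)=9, d(NP,O)=9, d(NP,R)=12
2. join D+NP (d=9, Q=-129/2) ⇒ DNP; edges |D|=67/12, |NP|=41/12
  updated: d(A,DNP)=39/4, d(DNP,O)=5/2, d(DNP,R)=11
3. join A+DNP (d=39/4, Q=-63/2) ⇒ ADNP; edges |A|=6, |DNP|=15/4
  updated: d(ADNP,O)=-13/8, d(ADNP,R)=61/8
4. join ADNP+O (d=-13/8, Q=-8) ⇒ ADNOP; edges |ADNP|=2, |O|=-29/8
  updated: d(ADNOP,R)=45/8
5. join ADNOP+R (d=45/8) ⇒ ADNOPR; edges |ADNOP|=45/16, |R|=45/16
final tree: (((A:6,(D:67/12,(N:-15/8,P:31/8):41/12):15/4):2,O:-29/8):45/16,R:45/16)
total length: 99/4

99/4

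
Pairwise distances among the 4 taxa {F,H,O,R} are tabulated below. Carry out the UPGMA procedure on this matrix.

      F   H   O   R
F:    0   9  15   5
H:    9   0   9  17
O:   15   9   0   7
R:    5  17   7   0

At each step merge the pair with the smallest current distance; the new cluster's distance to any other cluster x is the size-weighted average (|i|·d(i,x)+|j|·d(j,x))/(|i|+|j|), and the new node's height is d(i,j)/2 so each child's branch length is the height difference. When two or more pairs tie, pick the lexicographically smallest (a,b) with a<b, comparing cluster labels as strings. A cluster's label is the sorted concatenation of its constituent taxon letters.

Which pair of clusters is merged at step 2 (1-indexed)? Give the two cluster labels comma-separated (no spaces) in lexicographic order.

step 1: merge (F,R) at d=5; branch lengths F→5/2, R→5/2; new cluster FR
  updated: d(FR,H)=13, d(FR,O)=11
step 2: merge (H,O) at d=9; branch lengths H→9/2, O→9/2; new cluster HO
  updated: d(FR,HO)=12
step 3: merge (FR,HO) at d=12; branch lengths FR→7/2, HO→3/2; new cluster FHOR
final tree: ((F:5/2,R:5/2):7/2,(H:9/2,O:9/2):3/2)
total length: 19

H,O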